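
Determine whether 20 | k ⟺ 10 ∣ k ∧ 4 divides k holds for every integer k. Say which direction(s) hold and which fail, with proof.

(←) Suppose 10 ∣ k and 4 ∣ k. Any common multiple of 10 and 4 is a multiple of their lcm; here lcm(10, 4) = 10·4/gcd(10, 4) = 40/2 = 20, so 20 ∣ k.

(→) If 20 ∣ k, write k = 20q. Since 20 = 2·10, k = 10·(2q), so 10 ∣ k; and since 20 = 5·4, k = 4·(5q), so 4 ∣ k.

Both implications hold.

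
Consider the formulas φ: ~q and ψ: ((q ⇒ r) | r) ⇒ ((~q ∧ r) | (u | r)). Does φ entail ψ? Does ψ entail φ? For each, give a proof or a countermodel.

Neither implication holds.

[⇒] This fails. Under r = F, q = F, u = F, the left side is true but the right side is false.

[⇐] This fails. Under r = F, q = T, u = F, the left side is false but the right side is true.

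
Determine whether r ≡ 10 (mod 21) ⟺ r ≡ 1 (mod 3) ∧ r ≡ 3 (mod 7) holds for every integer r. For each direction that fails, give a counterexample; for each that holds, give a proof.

The biconditional holds.

(⟹) Suppose r ≡ 10 (mod 21); write r = 21j + 10. Since 3 ∣ 21, reducing mod 3 gives r ≡ 10 ≡ 1 (mod 3); since 7 ∣ 21, reducing mod 7 gives r ≡ 10 ≡ 3 (mod 7).

(⟸) Conversely, if r ≡ 1 (mod 3) and r ≡ 3 (mod 7), then by the Chinese remainder theorem r ≡ 10 (mod 21). This is exactly r ≡ 10 (mod 21).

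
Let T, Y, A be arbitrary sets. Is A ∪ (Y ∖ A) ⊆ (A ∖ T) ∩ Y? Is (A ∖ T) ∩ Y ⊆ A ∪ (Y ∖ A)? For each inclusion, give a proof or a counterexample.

(⊇) Let x ∈ (A ∖ T) ∩ Y. Then x ∈ Y ∩ A and x ∉ T, from which x ∈ A ∪ (Y ∖ A).

(⊆) This inclusion fails. Take T = ∅, Y = {1}, A = ∅; then 1 ∈ A ∪ (Y ∖ A) but 1 ∉ (A ∖ T) ∩ Y.

(⊆) fails; (⊇) holds.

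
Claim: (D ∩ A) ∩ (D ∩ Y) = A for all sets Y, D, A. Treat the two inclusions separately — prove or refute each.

Reverse inclusion. This inclusion fails. Take Y = ∅, D = ∅, A = {1}; then 1 ∈ A but 1 ∉ (D ∩ A) ∩ (D ∩ Y).

Forward inclusion. Let x ∈ (D ∩ A) ∩ (D ∩ Y). Then x ∈ Y ∩ D ∩ A, from which x ∈ A.

Only the forward inclusion holds.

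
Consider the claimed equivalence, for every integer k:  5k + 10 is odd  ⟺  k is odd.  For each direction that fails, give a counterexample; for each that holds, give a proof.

Equivalent; both directions hold.

(→) Suppose 5k + 10 is odd. Since 5 is odd, 5k and k have the same parity, so 5k + 10 ≡ k + 10 (mod 2). As 10 is even, 5k + 10 is odd exactly when k is odd. Thus k is odd.

(←) Conversely, suppose k is odd; write k = 2j + 1. Then 5k + 10 = 5·(2j + 1) + 10 = 2·5j + 15, which is odd.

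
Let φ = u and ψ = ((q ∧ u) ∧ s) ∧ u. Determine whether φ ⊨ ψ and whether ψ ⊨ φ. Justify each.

[⇐] Assume the antecedent. If s is true, the antecedent forces (s = T, u = T, q = T), and u holds there. If s is false, the antecedent cannot hold. Either way u holds.

[⇒] This fails. Under s = F, u = T, q = F, the left side is true but the right side is false.

Only the reverse direction holds.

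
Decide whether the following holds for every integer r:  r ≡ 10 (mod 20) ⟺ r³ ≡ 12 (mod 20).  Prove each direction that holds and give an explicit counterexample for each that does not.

Neither direction holds.

(⇒) This fails: take r = 10. Then 10 ≡ 10 (mod 20), but 10³ = 1000 ≡ 0 (mod 20), not 12.

(⇐) This fails: take r = 8. Then 8³ = 512 ≡ 12 (mod 20), yet 8 ≡ 8 (mod 20), not 10.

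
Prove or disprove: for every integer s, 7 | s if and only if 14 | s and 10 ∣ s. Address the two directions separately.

Only the converse holds.

(⟹) This fails: take s = 7. Certainly 7 ∣ 7, but 14 ∤ 7.

(⟸) Suppose 14 ∣ s and 10 ∣ s. Any common multiple of 14 and 10 is a multiple of their lcm; here lcm(14, 10) = 14·10/gcd(14, 10) = 140/2 = 70, so 70 ∣ s. Since 7 ∣ 70, it follows that 7 ∣ s.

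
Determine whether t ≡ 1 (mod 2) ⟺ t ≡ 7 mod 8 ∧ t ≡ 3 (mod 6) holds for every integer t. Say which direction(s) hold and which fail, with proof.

[⇐] If t ≡ 7 (mod 8) and t ≡ 3 (mod 6), then by the Chinese remainder theorem t ≡ 15 (mod 24). Since 15 ≡ 1 (mod 2) and 2 ∣ 24, we get t ≡ 1 (mod 2).

[⇒] This fails: t = 1 gives 1 ≡ 1 (mod 2) but 1 ≡ 1 (mod 8), so the conjunction on the right does not hold.

(⇒) fails; (⇐) holds.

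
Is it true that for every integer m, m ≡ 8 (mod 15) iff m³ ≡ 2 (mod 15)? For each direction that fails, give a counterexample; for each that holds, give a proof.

Both directions hold.

(⟸) Suppose m³ ≡ 2 (mod 15). The only residue r in {0, …, 14} with r³ ≡ 2 (mod 15) is r = 8, so m ≡ 8 (mod 15).

(⟹) Suppose m ≡ 8 (mod 15). Write m = 15j + 8. Then (15j + 8)³ = 3375j³ + 5400j² + 2880j + 512 = 15(225j³ + 360j² + 192j + 34) + 2, so m³ ≡ 2 (mod 15).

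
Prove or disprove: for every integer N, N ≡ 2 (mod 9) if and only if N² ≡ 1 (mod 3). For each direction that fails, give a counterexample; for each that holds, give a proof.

The forward direction holds; the converse fails.

[⇐] This fails: take N = 1. Then 1² = 1 ≡ 1 (mod 3), yet 1 ≡ 1 (mod 9), not 2.

[⇒] Suppose N ≡ 2 (mod 9). Then N² ≡ 2² = 4 (mod 9), and since 3 ∣ 9, also N² ≡ 1 (mod 3).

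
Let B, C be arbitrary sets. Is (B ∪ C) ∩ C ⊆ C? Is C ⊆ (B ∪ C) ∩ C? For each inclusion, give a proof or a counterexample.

Forward inclusion. Let x ∈ (B ∪ C) ∩ C. Then either x ∈ C and x ∉ B; or x ∈ B ∩ C. In each case x ∈ C, so (B ∪ C) ∩ C ⊆ C.

Reverse inclusion. Let x ∈ C. Then either x ∈ C and x ∉ B; or x ∈ B ∩ C. In each case x ∈ (B ∪ C) ∩ C, so C ⊆ (B ∪ C) ∩ C.

The two sets are equal.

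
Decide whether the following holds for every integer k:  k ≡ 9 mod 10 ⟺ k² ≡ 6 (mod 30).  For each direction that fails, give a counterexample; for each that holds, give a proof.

(⇒) fails and (⇐) fails.

(→) This fails: take k = 9. Then 9 ≡ 9 (mod 10), but 9² = 81 ≡ 21 (mod 30), not 6.

(←) This fails: take k = 6. Then 6² = 36 ≡ 6 (mod 30), yet 6 ≡ 6 (mod 10), not 9.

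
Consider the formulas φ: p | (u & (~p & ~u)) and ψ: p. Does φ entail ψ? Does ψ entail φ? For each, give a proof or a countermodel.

Equivalent; both directions hold.

[⇒] Assume the antecedent. If p is true, p reduces to true regardless of the other variables. If p is false, the antecedent cannot hold. Either way p holds.

[⇐] Assume the antecedent. If p is true, p | (u & (~p & ~u)) reduces to true regardless of the other variables. If p is false, the antecedent cannot hold. Either way p | (u & (~p & ~u)) holds.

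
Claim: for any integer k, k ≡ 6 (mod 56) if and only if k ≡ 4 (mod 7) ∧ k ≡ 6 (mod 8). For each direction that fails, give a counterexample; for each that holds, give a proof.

Both directions fail.

Forward direction. This fails: k = 6 gives 6 ≡ 6 (mod 56) but 6 ≡ 6 (mod 7), so the conjunction on the right does not hold.

Converse. This fails: k = 46 satisfies both congruences on the right (46 ≡ 4 mod 7 and 46 ≡ 6 mod 8) yet 46 ≡ 46 (mod 56), not 6.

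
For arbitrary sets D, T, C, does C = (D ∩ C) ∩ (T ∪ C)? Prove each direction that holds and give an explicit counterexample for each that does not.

(⟹) This inclusion fails. Take D = ∅, T = ∅, C = {1}; then 1 ∈ C but 1 ∉ (D ∩ C) ∩ (T ∪ C).

(⟸) Let x ∈ (D ∩ C) ∩ (T ∪ C). Then either x ∈ D ∩ C and x ∉ T; or x ∈ D ∩ T ∩ C. In each case x ∈ C, so (D ∩ C) ∩ (T ∪ C) ⊆ C.

The sets are not equal: only the reverse inclusion holds.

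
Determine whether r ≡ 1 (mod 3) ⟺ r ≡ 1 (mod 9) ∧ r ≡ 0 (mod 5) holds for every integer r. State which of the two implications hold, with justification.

(→) This fails: r = 1 gives 1 ≡ 1 (mod 3) but 1 ≡ 1 (mod 5), so the conjunction on the right does not hold.

(←) Conversely, if r ≡ 1 (mod 9) and r ≡ 0 (mod 5), then by the Chinese remainder theorem r ≡ 10 (mod 45). Since 10 ≡ 1 (mod 3) and 3 ∣ 45, we get r ≡ 1 (mod 3).

Not equivalent: only (⇐) holds.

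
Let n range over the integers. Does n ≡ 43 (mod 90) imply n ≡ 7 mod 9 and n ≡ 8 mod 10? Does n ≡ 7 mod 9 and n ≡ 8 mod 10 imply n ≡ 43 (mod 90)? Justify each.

(⇒) fails and (⇐) fails.

(⇒) This fails: n = 43 gives 43 ≡ 43 (mod 90) but 43 ≡ 3 (mod 10), so the conjunction on the right does not hold.

(⇐) This fails: n = 88 satisfies both congruences on the right (88 ≡ 7 mod 9 and 88 ≡ 8 mod 10) yet 88 ≡ 88 (mod 90), not 43.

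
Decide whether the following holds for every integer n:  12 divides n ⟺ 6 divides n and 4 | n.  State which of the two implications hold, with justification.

(→) If 12 ∣ n, write n = 12q. Since 12 = 2·6, n = 6·(2q), so 6 ∣ n; and since 12 = 3·4, n = 4·(3q), so 4 ∣ n.

(←) Suppose 6 ∣ n and 4 ∣ n. Any common multiple of 6 and 4 is a multiple of their lcm; here lcm(6, 4) = 6·4/gcd(6, 4) = 24/2 = 12, so 12 ∣ n.

Both directions hold; the statement is true.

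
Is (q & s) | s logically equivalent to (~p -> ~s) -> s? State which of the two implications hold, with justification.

[⇒] Assume the antecedent. If q is true, the antecedent forces (q = T, p = F, s = T) or (q = T, p = T, s = T), and (~p -> ~s) -> s holds there. If q is false, the antecedent forces (q = F, p = F, s = T) or (q = F, p = T, s = T), and (~p -> ~s) -> s holds there. Either way (~p -> ~s) -> s holds.

[⇐] Assume the antecedent. If q is true, the antecedent forces (q = T, p = F, s = T) or (q = T, p = T, s = T), and (q & s) | s holds there. If q is false, the antecedent forces (q = F, p = F, s = T) or (q = F, p = T, s = T), and (q & s) | s holds there. Either way (q & s) | s holds.

Both implications hold.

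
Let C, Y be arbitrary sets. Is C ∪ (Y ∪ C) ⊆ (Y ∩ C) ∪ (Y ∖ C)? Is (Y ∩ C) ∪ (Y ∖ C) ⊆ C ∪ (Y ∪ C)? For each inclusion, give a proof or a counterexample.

The sets are not equal: only the reverse inclusion holds.

(⊇) Let x ∈ (Y ∩ C) ∪ (Y ∖ C). Then either x ∈ Y and x ∉ C; or x ∈ C ∩ Y. In each case x ∈ C ∪ (Y ∪ C), so (Y ∩ C) ∪ (Y ∖ C) ⊆ C ∪ (Y ∪ C).

(⊆) This inclusion fails. Take C = {1}, Y = ∅; then 1 ∈ C ∪ (Y ∪ C) but 1 ∉ (Y ∩ C) ∪ (Y ∖ C).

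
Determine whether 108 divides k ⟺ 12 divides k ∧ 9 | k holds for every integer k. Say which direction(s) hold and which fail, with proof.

(⇒) If 108 ∣ k, write k = 108q. Since 108 = 9·12, k = 12·(9q), so 12 ∣ k; and since 108 = 12·9, k = 9·(12q), so 9 ∣ k.

(⇐) This fails: take k = 36. Both 12 ∣ 36 and 9 ∣ 36, yet 36 is not a multiple of 108 (since 36 = 0·108 + 36), so 108 ∤ 36.

(⇒) holds; (⇐) fails.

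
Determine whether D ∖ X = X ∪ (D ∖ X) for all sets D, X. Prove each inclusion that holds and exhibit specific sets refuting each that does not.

(⊆) holds; (⊇) fails.

(⟹) Let x ∈ D ∖ X. Then x ∈ D and x ∉ X, from which x ∈ X ∪ (D ∖ X).

(⟸) This inclusion fails. Take D = ∅, X = {1}; then 1 ∈ X ∪ (D ∖ X) but 1 ∉ D ∖ X.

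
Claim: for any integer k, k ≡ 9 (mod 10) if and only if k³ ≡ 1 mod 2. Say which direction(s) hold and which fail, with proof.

(→) Suppose k ≡ 9 (mod 10). Then k³ ≡ 9³ = 729 (mod 10), and since 2 ∣ 10, also k³ ≡ 1 (mod 2).

(←) This fails: take k = 1. Then 1³ = 1 ≡ 1 (mod 2), yet 1 ≡ 1 (mod 10), not 9.

Not equivalent: only (⇒) holds.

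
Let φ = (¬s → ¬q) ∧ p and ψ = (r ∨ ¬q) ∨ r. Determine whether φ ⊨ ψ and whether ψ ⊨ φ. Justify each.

(→) This fails. Under q = T, s = T, p = T, r = F, the left side is true but the right side is false.

(←) This fails. Under q = F, s = F, p = F, r = F, the left side is false but the right side is true.

Both directions fail.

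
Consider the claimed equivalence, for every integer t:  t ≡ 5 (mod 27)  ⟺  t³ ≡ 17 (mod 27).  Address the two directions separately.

Not equivalent: only (⇒) holds.

(→) Suppose t ≡ 5 (mod 27). Write t = 27j + 5. Then (27j + 5)³ = 19683j³ + 10935j² + 2025j + 125 = 27(729j³ + 405j² + 75j + 4) + 17, so t³ ≡ 17 (mod 27).

(←) This fails: take t = 14. Then 14³ = 2744 ≡ 17 (mod 27), yet 14 ≡ 14 (mod 27), not 5.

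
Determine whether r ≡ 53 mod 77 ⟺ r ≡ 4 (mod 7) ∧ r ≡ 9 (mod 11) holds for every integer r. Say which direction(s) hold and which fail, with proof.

Both implications hold.

(⇐) If r ≡ 4 (mod 7) and r ≡ 9 (mod 11), then by the Chinese remainder theorem r ≡ 53 (mod 77). This is exactly r ≡ 53 (mod 77).

(⇒) Suppose r ≡ 53 (mod 77); write r = 77j + 53. Since 7 ∣ 77, reducing mod 7 gives r ≡ 53 ≡ 4 (mod 7); since 11 ∣ 77, reducing mod 11 gives r ≡ 53 ≡ 9 (mod 11).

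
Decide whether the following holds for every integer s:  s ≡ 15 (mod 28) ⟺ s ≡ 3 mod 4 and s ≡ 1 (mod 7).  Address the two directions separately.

(→) Suppose s ≡ 15 (mod 28); write s = 28j + 15. Since 4 ∣ 28, reducing mod 4 gives s ≡ 15 ≡ 3 (mod 4); since 7 ∣ 28, reducing mod 7 gives s ≡ 15 ≡ 1 (mod 7).

(←) Conversely, if s ≡ 3 (mod 4) and s ≡ 1 (mod 7), then by the Chinese remainder theorem s ≡ 15 (mod 28). This is exactly s ≡ 15 (mod 28).

The biconditional holds.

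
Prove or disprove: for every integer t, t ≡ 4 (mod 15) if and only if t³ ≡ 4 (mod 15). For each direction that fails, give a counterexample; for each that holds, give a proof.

Both directions hold.

(→) Suppose t ≡ 4 (mod 15). Write t = 15j + 4. Then (15j + 4)³ = 3375j³ + 2700j² + 720j + 64 = 15(225j³ + 180j² + 48j + 4) + 4, so t³ ≡ 4 (mod 15).

(←) Conversely, suppose t³ ≡ 4 (mod 15). The only residue r in {0, …, 14} with r³ ≡ 4 (mod 15) is r = 4, so t ≡ 4 (mod 15).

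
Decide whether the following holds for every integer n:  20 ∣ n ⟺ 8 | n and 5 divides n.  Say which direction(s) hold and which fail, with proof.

(→) This fails: take n = 20. Certainly 20 ∣ 20, but 8 ∤ 20.

(←) Suppose 8 ∣ n and 5 ∣ n. Any common multiple of 8 and 5 is a multiple of their lcm; here gcd(8, 5) = 1, so lcm(8, 5) = 8·5 = 40, so 40 ∣ n. Since 20 ∣ 40, it follows that 20 ∣ n.

The forward direction fails; the converse holds.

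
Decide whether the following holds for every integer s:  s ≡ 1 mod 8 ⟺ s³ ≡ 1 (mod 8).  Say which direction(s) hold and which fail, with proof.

Forward direction. Suppose s ≡ 1 mod 8. Write s = 8j + 1. Then (8j + 1)³ = 512j³ + 192j² + 24j + 1 = 8(64j³ + 24j² + 3j) + 1, so s³ ≡ 1 (mod 8).

Converse. Suppose s³ ≡ 1 (mod 8). The only residue r in {0, …, 7} with r³ ≡ 1 (mod 8) is r = 1, so s ≡ 1 (mod 8).

Equivalent; both directions hold.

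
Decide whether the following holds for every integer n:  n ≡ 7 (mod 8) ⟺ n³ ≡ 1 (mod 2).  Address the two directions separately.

(⟹) Suppose n ≡ 7 (mod 8). Then n³ ≡ 7³ = 343 (mod 8), and since 2 ∣ 8, also n³ ≡ 1 (mod 2).

(⟸) This fails: take n = 1. Then 1³ = 1 ≡ 1 (mod 2), yet 1 ≡ 1 (mod 8), not 7.

Not equivalent: only (⇒) holds.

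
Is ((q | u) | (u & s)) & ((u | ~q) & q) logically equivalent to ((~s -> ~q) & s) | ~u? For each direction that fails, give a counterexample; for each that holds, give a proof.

Neither implication holds.

(→) This fails. Under u = T, q = T, s = F, the left side is true but the right side is false.

(←) This fails. Under u = F, q = F, s = F, the left side is false but the right side is true.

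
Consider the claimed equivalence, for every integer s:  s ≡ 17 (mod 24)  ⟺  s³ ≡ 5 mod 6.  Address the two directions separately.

(⇒) Suppose s ≡ 17 (mod 24). Then s³ ≡ 17³ = 4913 (mod 24), and since 6 ∣ 24, also s³ ≡ 5 (mod 6).

(⇐) This fails: take s = 5. Then 5³ = 125 ≡ 5 (mod 6), yet 5 ≡ 5 (mod 24), not 17.

Not equivalent: only (⇒) holds.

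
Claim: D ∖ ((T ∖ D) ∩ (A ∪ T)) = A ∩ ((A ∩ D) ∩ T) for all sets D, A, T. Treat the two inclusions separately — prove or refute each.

(⊆) This inclusion fails. Take D = {1}, A = ∅, T = ∅; then 1 ∈ D ∖ ((T ∖ D) ∩ (A ∪ T)) but 1 ∉ A ∩ ((A ∩ D) ∩ T).

(⊇) Let x ∈ A ∩ ((A ∩ D) ∩ T). Then x ∈ D ∩ A ∩ T, from which x ∈ D ∖ ((T ∖ D) ∩ (A ∪ T)).

Only the reverse inclusion holds.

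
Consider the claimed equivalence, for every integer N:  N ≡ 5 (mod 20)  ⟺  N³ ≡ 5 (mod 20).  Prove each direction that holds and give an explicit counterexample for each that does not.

(←) Suppose N³ ≡ 5 (mod 20). The only residue r in {0, …, 19} with r³ ≡ 5 (mod 20) is r = 5, so N ≡ 5 (mod 20).

(→) Suppose N ≡ 5 (mod 20). Write N = 20j + 5. Then (20j + 5)³ = 8000j³ + 6000j² + 1500j + 125 = 20(400j³ + 300j² + 75j + 6) + 5, so N³ ≡ 5 (mod 20).

Both implications hold.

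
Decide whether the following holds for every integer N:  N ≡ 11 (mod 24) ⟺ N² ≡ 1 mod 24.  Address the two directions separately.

(⇒) holds; (⇐) fails.

(⟹) Suppose N ≡ 11 (mod 24). Write N = 24j + 11. Then (24j + 11)² = 576j² + 528j + 121 = 24(24j² + 22j + 5) + 1, so N² ≡ 1 (mod 24).

(⟸) This fails: take N = 1. Then 1² = 1 ≡ 1 (mod 24), yet 1 ≡ 1 (mod 24), not 11.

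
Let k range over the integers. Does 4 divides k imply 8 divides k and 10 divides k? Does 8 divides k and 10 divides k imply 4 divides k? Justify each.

The forward direction fails; the converse holds.

(⟹) This fails: take k = 4. Certainly 4 ∣ 4, but 8 ∤ 4.

(⟸) Suppose 8 ∣ k and 10 ∣ k. Any common multiple of 8 and 10 is a multiple of their lcm; here lcm(8, 10) = 8·10/gcd(8, 10) = 80/2 = 40, so 40 ∣ k. Since 4 ∣ 40, it follows that 4 ∣ k.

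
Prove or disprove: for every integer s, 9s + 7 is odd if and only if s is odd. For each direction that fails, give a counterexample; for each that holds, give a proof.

(→) This fails: s = 6 gives 9s + 7 = 61, which is odd, but 6 is even, not odd.

(←) This also fails: s = 7 is odd, but 9s + 7 = 70 is even, not odd.

Neither direction holds.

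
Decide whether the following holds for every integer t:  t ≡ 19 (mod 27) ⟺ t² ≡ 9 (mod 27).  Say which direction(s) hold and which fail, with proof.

(→) This fails: take t = 19. Then 19 ≡ 19 (mod 27), but 19² = 361 ≡ 10 (mod 27), not 9.

(←) This fails: take t = 3. Then 3² = 9 ≡ 9 (mod 27), yet 3 ≡ 3 (mod 27), not 19.

(⇒) fails and (⇐) fails.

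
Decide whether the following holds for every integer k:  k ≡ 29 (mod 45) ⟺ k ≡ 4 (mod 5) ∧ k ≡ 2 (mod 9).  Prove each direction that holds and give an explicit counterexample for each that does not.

(←) If k ≡ 4 (mod 5) and k ≡ 2 (mod 9), then by the Chinese remainder theorem k ≡ 29 (mod 45). This is exactly k ≡ 29 (mod 45).

(→) Suppose k ≡ 29 (mod 45); write k = 45j + 29. Since 5 ∣ 45, reducing mod 5 gives k ≡ 29 ≡ 4 (mod 5); since 9 ∣ 45, reducing mod 9 gives k ≡ 29 ≡ 2 (mod 9).

Both directions hold.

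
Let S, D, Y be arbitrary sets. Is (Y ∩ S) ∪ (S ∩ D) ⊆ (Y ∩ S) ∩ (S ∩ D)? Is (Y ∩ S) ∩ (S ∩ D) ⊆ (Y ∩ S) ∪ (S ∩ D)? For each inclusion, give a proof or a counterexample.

(⊆) This inclusion fails. Take S = {1}, D = {1}, Y = ∅; then 1 ∈ (Y ∩ S) ∪ (S ∩ D) but 1 ∉ (Y ∩ S) ∩ (S ∩ D).

(⊇) Let x ∈ (Y ∩ S) ∩ (S ∩ D). Then x ∈ S ∩ D ∩ Y, from which x ∈ (Y ∩ S) ∪ (S ∩ D).

Only the reverse inclusion holds.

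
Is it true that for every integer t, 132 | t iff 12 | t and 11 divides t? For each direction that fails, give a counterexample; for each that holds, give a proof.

(⇒) If 132 ∣ t, write t = 132q. Since 132 = 11·12, t = 12·(11q), so 12 ∣ t; and since 132 = 12·11, t = 11·(12q), so 11 ∣ t.

(⇐) Suppose 12 ∣ t and 11 ∣ t. Any common multiple of 12 and 11 is a multiple of their lcm; here gcd(12, 11) = 1, so lcm(12, 11) = 12·11 = 132, so 132 ∣ t.

The biconditional holds.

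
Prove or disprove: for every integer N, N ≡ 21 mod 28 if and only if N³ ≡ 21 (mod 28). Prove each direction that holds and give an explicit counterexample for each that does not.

Both directions hold.

[⇒] Suppose N ≡ 21 mod 28. Write N = 28j + 21. Then (28j + 21)³ = 21952j³ + 49392j² + 37044j + 9261 = 28(784j³ + 1764j² + 1323j + 330) + 21, so N³ ≡ 21 (mod 28).

[⇐] Conversely, suppose N³ ≡ 21 (mod 28). The only residue r in {0, …, 27} with r³ ≡ 21 (mod 28) is r = 21, so N ≡ 21 (mod 28).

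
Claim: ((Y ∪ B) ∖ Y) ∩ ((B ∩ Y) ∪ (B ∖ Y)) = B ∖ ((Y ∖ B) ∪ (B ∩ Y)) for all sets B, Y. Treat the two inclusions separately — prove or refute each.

Both inclusions hold; the sets are equal.

(⊇) Let x ∈ B ∖ ((Y ∖ B) ∪ (B ∩ Y)). Then x ∈ B and x ∉ Y, from which x ∈ ((Y ∪ B) ∖ Y) ∩ ((B ∩ Y) ∪ (B ∖ Y)).

(⊆) Let x ∈ ((Y ∪ B) ∖ Y) ∩ ((B ∩ Y) ∪ (B ∖ Y)). Then x ∈ B and x ∉ Y, from which x ∈ B ∖ ((Y ∖ B) ∪ (B ∩ Y)).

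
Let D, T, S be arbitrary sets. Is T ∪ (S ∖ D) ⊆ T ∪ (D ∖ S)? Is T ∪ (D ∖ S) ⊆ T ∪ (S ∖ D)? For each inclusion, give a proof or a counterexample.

(⊆) This inclusion fails. Take D = ∅, T = ∅, S = {1}; then 1 ∈ T ∪ (S ∖ D) but 1 ∉ T ∪ (D ∖ S).

(⊇) This inclusion fails. Take D = {1}, T = ∅, S = ∅; then 1 ∈ T ∪ (D ∖ S) but 1 ∉ T ∪ (S ∖ D).

Neither inclusion holds.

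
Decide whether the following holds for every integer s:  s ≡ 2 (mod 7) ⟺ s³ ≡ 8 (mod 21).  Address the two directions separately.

(⇒) This fails: take s = 9. Then 9 ≡ 2 (mod 7), but 9³ = 729 ≡ 15 (mod 21), not 8.

(⇐) This fails: take s = 8. Then 8³ = 512 ≡ 8 (mod 21), yet 8 ≡ 1 (mod 7), not 2.

Neither implication holds.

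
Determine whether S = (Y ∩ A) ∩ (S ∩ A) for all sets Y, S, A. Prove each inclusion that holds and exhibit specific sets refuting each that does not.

(⊆) fails; (⊇) holds.

(⟹) This inclusion fails. Take Y = ∅, S = {1}, A = ∅; then 1 ∈ S but 1 ∉ (Y ∩ A) ∩ (S ∩ A).

(⟸) Let x ∈ (Y ∩ A) ∩ (S ∩ A). Then x ∈ Y ∩ S ∩ A, from which x ∈ S.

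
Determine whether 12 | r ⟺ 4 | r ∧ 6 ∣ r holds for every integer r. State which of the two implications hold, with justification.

Both directions hold.

(→) If 12 ∣ r, write r = 12q. Since 12 = 3·4, r = 4·(3q), so 4 ∣ r; and since 12 = 2·6, r = 6·(2q), so 6 ∣ r.

(←) Suppose 4 ∣ r and 6 ∣ r. Any common multiple of 4 and 6 is a multiple of their lcm; here lcm(4, 6) = 4·6/gcd(4, 6) = 24/2 = 12, so 12 ∣ r.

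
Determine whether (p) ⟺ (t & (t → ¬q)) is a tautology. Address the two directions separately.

Neither direction holds.

(⟹) This fails. Under t = F, p = T, q = F, the left side is true but the right side is false.

(⟸) This fails. Under t = T, p = F, q = F, the left side is false but the right side is true.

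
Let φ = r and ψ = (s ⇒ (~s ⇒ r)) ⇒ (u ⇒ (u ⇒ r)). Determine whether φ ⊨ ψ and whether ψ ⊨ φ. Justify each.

Only the forward direction holds.

[⇒] Assume the antecedent. If u is true, the antecedent forces (u = T, s = F, r = T) or (u = T, s = T, r = T), and (s ⇒ (~s ⇒ r)) ⇒ (u ⇒ (u ⇒ r)) holds there. If u is false, (s ⇒ (~s ⇒ r)) ⇒ (u ⇒ (u ⇒ r)) reduces to true regardless of the other variables. Either way (s ⇒ (~s ⇒ r)) ⇒ (u ⇒ (u ⇒ r)) holds.

[⇐] This fails. Under u = F, s = F, r = F, the left side is false but the right side is true.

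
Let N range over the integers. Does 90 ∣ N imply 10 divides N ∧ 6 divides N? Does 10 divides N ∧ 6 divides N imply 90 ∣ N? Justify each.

The forward direction holds; the converse fails.

Forward direction. If 90 ∣ N, write N = 90q. Since 90 = 9·10, N = 10·(9q), so 10 ∣ N; and since 90 = 15·6, N = 6·(15q), so 6 ∣ N.

Converse. This fails: take N = 30. Both 10 ∣ 30 and 6 ∣ 30, yet 30 is not a multiple of 90 (since 30 = 0·90 + 30), so 90 ∤ 30.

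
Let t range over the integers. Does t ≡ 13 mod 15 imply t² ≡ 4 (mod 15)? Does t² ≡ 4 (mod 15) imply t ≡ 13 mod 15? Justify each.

(⟹) Suppose t ≡ 13 mod 15. Write t = 15j + 13. Then (15j + 13)² = 225j² + 390j + 169 = 15(15j² + 26j + 11) + 4, so t² ≡ 4 (mod 15).

(⟸) This fails: take t = 2. Then 2² = 4 ≡ 4 (mod 15), yet 2 ≡ 2 (mod 15), not 13.

Only the forward implication holds.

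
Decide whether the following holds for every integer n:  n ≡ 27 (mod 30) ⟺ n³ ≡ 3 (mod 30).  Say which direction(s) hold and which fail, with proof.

(⟹) Suppose n ≡ 27 (mod 30). Write n = 30j + 27. Then (30j + 27)³ = 27000j³ + 72900j² + 65610j + 19683 = 30(900j³ + 2430j² + 2187j + 656) + 3, so n³ ≡ 3 (mod 30).

(⟸) Conversely, suppose n³ ≡ 3 (mod 30). The only residue r in {0, …, 29} with r³ ≡ 3 (mod 30) is r = 27, so n ≡ 27 (mod 30).

Both implications hold.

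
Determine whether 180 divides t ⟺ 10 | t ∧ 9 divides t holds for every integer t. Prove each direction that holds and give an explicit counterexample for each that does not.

(→) If 180 ∣ t, write t = 180q. Since 180 = 18·10, t = 10·(18q), so 10 ∣ t; and since 180 = 20·9, t = 9·(20q), so 9 ∣ t.

(←) This fails: take t = 90. Both 10 ∣ 90 and 9 ∣ 90, yet 90 is not a multiple of 180 (since 90 = 0·180 + 90), so 180 ∤ 90.

The forward direction holds; the converse fails.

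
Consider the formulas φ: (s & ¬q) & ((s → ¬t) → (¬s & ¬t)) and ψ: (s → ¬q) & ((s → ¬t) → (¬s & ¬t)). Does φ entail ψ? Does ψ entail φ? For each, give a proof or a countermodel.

Only the forward direction holds.

(⇒) Assume the antecedent. If t is true, the antecedent forces (t = T, s = T, q = F), and the consequent holds there. If t is false, the antecedent cannot hold. Either way the consequent holds.

(⇐) This fails. Under t = F, s = F, q = F, the left side is false but the right side is true.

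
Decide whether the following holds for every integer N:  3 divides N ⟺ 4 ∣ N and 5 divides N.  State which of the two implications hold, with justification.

Forward direction. This fails: take N = 3. Certainly 3 ∣ 3, but 4 ∤ 3.

Converse. This fails: take N = 20. Both 4 ∣ 20 and 5 ∣ 20, yet 20 is not a multiple of 3 (since 20 = 6·3 + 2), so 3 ∤ 20.

Both directions fail.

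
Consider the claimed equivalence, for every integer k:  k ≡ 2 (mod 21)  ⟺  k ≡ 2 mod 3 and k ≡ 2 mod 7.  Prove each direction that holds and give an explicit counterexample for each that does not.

Equivalent; both directions hold.

(→) Suppose k ≡ 2 (mod 21); write k = 21j + 2. Since 3 ∣ 21, reducing mod 3 gives k ≡ 2 (mod 3); since 7 ∣ 21, reducing mod 7 gives k ≡ 2 (mod 7).

(←) Conversely, if k ≡ 2 (mod 3) and k ≡ 2 (mod 7), then by the Chinese remainder theorem k ≡ 2 (mod 21). This is exactly k ≡ 2 (mod 21).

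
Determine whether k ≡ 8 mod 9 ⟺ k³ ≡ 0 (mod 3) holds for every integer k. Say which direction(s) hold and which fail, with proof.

(→) This fails: take k = 8. Then 8 ≡ 8 (mod 9), but 8³ = 512 ≡ 2 (mod 3), not 0.

(←) This fails: take k = 0. Then 0³ = 0 ≡ 0 (mod 3), yet 0 ≡ 0 (mod 9), not 8.

Neither direction holds.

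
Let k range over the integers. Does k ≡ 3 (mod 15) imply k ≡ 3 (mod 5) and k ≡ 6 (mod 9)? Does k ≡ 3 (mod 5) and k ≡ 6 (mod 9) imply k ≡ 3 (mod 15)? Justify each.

Only the converse holds.

(⇐) If k ≡ 3 (mod 5) and k ≡ 6 (mod 9), then by the Chinese remainder theorem k ≡ 33 (mod 45). Since 33 ≡ 3 (mod 15) and 15 ∣ 45, we get k ≡ 3 (mod 15).

(⇒) This fails: k = 18 gives 18 ≡ 3 (mod 15) but 18 ≡ 0 (mod 9), so the conjunction on the right does not hold.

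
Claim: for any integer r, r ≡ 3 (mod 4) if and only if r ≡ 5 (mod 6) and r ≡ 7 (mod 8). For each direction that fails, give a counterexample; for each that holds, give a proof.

Only the reverse direction holds.

Converse. If r ≡ 5 (mod 6) and r ≡ 7 (mod 8), then by the Chinese remainder theorem r ≡ 23 (mod 24). Since 23 ≡ 3 (mod 4) and 4 ∣ 24, we get r ≡ 3 (mod 4).

Forward direction. This fails: r = 3 gives 3 ≡ 3 (mod 4) but 3 ≡ 3 (mod 6), so the conjunction on the right does not hold.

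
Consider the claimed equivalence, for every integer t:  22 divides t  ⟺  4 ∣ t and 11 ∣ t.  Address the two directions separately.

Only the converse holds.

[⇐] Suppose 4 ∣ t and 11 ∣ t. Any common multiple of 4 and 11 is a multiple of their lcm; here gcd(4, 11) = 1, so lcm(4, 11) = 4·11 = 44, so 44 ∣ t. Since 22 ∣ 44, it follows that 22 ∣ t.

[⇒] This fails: take t = 22. Certainly 22 ∣ 22, but 4 ∤ 22.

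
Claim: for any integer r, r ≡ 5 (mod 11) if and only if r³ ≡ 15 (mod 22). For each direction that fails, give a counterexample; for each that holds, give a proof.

[⇒] This fails: take r = 16. Then 16 ≡ 5 (mod 11), but 16³ = 4096 ≡ 4 (mod 22), not 15.

[⇐] Conversely, the residues r modulo 22 with r³ ≡ 15 (mod 22) are exactly {5}, and each is ≡ 5 (mod 11).

Only the converse holds.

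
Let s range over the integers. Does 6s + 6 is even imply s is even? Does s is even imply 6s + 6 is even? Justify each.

(⟹) This fails: take s = 5. Then 6s + 6 = 36, which is even, yet s = 5 is odd, not even.

(⟸) Suppose s is even. Since 6 is even, 6s is even for every s, so 6s + 6 has the same parity as 6, which is even. Hence 6s + 6 is even.

Only the converse holds.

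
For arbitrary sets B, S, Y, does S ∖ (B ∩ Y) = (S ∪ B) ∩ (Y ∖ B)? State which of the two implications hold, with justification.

(⟹) This inclusion fails. Take B = ∅, S = {1}, Y = ∅; then 1 ∈ S ∖ (B ∩ Y) but 1 ∉ (S ∪ B) ∩ (Y ∖ B).

(⟸) Let x ∈ (S ∪ B) ∩ (Y ∖ B). Then x ∈ S ∩ Y and x ∉ B, from which x ∈ S ∖ (B ∩ Y).

The sets are not equal: only the reverse inclusion holds.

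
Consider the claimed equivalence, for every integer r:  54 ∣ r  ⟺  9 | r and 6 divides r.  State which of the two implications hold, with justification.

(⇒) If 54 ∣ r, write r = 54q. Since 54 = 6·9, r = 9·(6q), so 9 ∣ r; and since 54 = 9·6, r = 6·(9q), so 6 ∣ r.

(⇐) This fails: take r = 18. Both 9 ∣ 18 and 6 ∣ 18, yet 18 is not a multiple of 54 (since 18 = 0·54 + 18), so 54 ∤ 18.

(⇒) holds; (⇐) fails.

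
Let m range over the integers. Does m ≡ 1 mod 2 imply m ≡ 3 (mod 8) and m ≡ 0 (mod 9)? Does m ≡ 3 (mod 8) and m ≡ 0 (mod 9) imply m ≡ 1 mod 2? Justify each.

[⇒] This fails: m = 1 gives 1 ≡ 1 (mod 2) but 1 ≡ 1 (mod 8), so the conjunction on the right does not hold.

[⇐] Conversely, if m ≡ 3 (mod 8) and m ≡ 0 (mod 9), then by the Chinese remainder theorem m ≡ 27 (mod 72). Since 27 ≡ 1 (mod 2) and 2 ∣ 72, we get m ≡ 1 (mod 2).

Only the reverse direction holds.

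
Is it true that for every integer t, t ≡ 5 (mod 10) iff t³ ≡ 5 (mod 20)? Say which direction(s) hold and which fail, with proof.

Only the converse holds.

[⇐] The residues r modulo 20 with r³ ≡ 5 (mod 20) are exactly {5}, and each is ≡ 5 (mod 10).

[⇒] This fails: take t = 15. Then 15 ≡ 5 (mod 10), but 15³ = 3375 ≡ 15 (mod 20), not 5.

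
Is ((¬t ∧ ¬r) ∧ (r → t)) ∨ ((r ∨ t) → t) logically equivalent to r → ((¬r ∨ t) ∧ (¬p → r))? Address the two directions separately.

Both directions hold; the statement is true.

[⇒] Assume the antecedent. If t is true, r → ((¬r ∨ t) ∧ (¬p → r)) reduces to true regardless of the other variables. If t is false, the antecedent forces (t = F, r = F, p = F) or (t = F, r = F, p = T), and r → ((¬r ∨ t) ∧ (¬p → r)) holds there. Either way r → ((¬r ∨ t) ∧ (¬p → r)) holds.

[⇐] Assume the antecedent. If t is true, the consequent reduces to true regardless of the other variables. If t is false, the antecedent forces (t = F, r = F, p = F) or (t = F, r = F, p = T), and the consequent holds there. Either way the consequent holds.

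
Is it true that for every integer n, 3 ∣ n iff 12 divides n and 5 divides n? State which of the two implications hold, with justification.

Forward direction. This fails: take n = 3. Certainly 3 ∣ 3, but 12 ∤ 3.

Converse. Suppose 12 ∣ n and 5 ∣ n. Any common multiple of 12 and 5 is a multiple of their lcm; here gcd(12, 5) = 1, so lcm(12, 5) = 12·5 = 60, so 60 ∣ n. Since 3 ∣ 60, it follows that 3 ∣ n.

Only the converse holds.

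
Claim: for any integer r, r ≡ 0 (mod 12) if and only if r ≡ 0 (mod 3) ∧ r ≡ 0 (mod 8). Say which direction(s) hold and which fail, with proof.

The forward direction fails; the converse holds.

(⇒) This fails: r = 12 gives 12 ≡ 0 (mod 12) but 12 ≡ 4 (mod 8), so the conjunction on the right does not hold.

(⇐) Conversely, if r ≡ 0 (mod 3) and r ≡ 0 (mod 8), then by the Chinese remainder theorem r ≡ 0 (mod 24). Since 0 ≡ 0 (mod 12) and 12 ∣ 24, we get r ≡ 0 (mod 12).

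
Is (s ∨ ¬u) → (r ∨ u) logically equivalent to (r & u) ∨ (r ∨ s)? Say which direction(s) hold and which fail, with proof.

(⇒) fails and (⇐) fails.

[⇒] This fails. Under u = T, r = F, s = F, the left side is true but the right side is false.

[⇐] This fails. Under u = F, r = F, s = T, the left side is false but the right side is true.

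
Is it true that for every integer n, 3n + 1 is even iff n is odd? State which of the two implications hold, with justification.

Converse. Suppose n is odd; write n = 2j + 1. Then 3n + 1 = 3·(2j + 1) + 1 = 2·3j + 4, which is even.

Forward direction. Suppose 3n + 1 is even. Since 3 is odd, 3n and n have the same parity, so 3n + 1 ≡ n + 1 (mod 2). As 1 is odd, 3n + 1 is even exactly when n is odd. Thus n is odd.

Both implications hold.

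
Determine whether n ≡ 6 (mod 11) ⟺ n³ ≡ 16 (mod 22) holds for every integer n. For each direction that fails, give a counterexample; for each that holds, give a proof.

Neither implication holds.

(→) This fails: take n = 6. Then 6 ≡ 6 (mod 11), but 6³ = 216 ≡ 18 (mod 22), not 16.

(←) This fails: take n = 14. Then 14³ = 2744 ≡ 16 (mod 22), yet 14 ≡ 3 (mod 11), not 6.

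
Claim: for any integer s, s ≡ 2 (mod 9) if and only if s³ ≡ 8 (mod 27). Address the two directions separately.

(⟹) Suppose s ≡ 2 (mod 9). Working modulo 27, s ∈ {2, 11, 20}; for each such r, r³ ≡ 8 (mod 27).

(⟸) Conversely, the residues r modulo 27 with r³ ≡ 8 (mod 27) are exactly {2, 11, 20}, and each is ≡ 2 (mod 9).

Both implications hold.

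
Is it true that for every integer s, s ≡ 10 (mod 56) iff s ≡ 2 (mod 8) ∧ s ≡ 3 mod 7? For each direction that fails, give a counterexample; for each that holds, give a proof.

Equivalent; both directions hold.

(⟹) Suppose s ≡ 10 (mod 56); write s = 56j + 10. Since 8 ∣ 56, reducing mod 8 gives s ≡ 10 ≡ 2 (mod 8); since 7 ∣ 56, reducing mod 7 gives s ≡ 10 ≡ 3 (mod 7).

(⟸) Conversely, if s ≡ 2 (mod 8) and s ≡ 3 (mod 7), then by the Chinese remainder theorem s ≡ 10 (mod 56). This is exactly s ≡ 10 (mod 56).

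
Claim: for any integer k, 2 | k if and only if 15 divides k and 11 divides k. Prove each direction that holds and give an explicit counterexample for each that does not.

(→) This fails: take k = 2. Certainly 2 ∣ 2, but 15 ∤ 2.

(←) This fails: take k = 165. Both 15 ∣ 165 and 11 ∣ 165, yet 165 is not a multiple of 2 (since 165 = 82·2 + 1), so 2 ∤ 165.

Both directions fail.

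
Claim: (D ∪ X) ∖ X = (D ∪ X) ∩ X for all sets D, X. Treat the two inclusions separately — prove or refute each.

Forward inclusion. This inclusion fails. Take D = {1}, X = ∅; then 1 ∈ (D ∪ X) ∖ X but 1 ∉ (D ∪ X) ∩ X.

Reverse inclusion. This inclusion fails. Take D = ∅, X = {1}; then 1 ∈ (D ∪ X) ∩ X but 1 ∉ (D ∪ X) ∖ X.

Both inclusions fail.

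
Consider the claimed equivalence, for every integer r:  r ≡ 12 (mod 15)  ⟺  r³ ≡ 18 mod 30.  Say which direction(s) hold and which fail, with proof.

The forward direction fails; the converse holds.

(→) This fails: take r = 27. Then 27 ≡ 12 (mod 15), but 27³ = 19683 ≡ 3 (mod 30), not 18.

(←) Conversely, the residues r modulo 30 with r³ ≡ 18 (mod 30) are exactly {12}, and each is ≡ 12 (mod 15).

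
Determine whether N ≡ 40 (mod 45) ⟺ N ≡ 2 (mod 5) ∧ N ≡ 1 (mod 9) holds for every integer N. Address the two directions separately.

[⇒] This fails: N = 40 gives 40 ≡ 40 (mod 45) but 40 ≡ 0 (mod 5), so the conjunction on the right does not hold.

[⇐] This fails: N = 37 satisfies both congruences on the right (37 ≡ 2 mod 5 and 37 ≡ 1 mod 9) yet 37 ≡ 37 (mod 45), not 40.

Both directions fail.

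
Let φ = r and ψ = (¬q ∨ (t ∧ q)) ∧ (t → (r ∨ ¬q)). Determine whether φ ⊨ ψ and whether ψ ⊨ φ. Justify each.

(⟹) This fails. Under r = T, t = F, q = T, the left side is true but the right side is false.

(⟸) This fails. Under r = F, t = F, q = F, the left side is false but the right side is true.

(⇒) fails and (⇐) fails.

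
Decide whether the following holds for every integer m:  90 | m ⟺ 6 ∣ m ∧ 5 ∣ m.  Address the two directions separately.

Not equivalent: only (⇒) holds.

Forward direction. If 90 ∣ m, write m = 90q. Since 90 = 15·6, m = 6·(15q), so 6 ∣ m; and since 90 = 18·5, m = 5·(18q), so 5 ∣ m.

Converse. This fails: take m = 30. Both 6 ∣ 30 and 5 ∣ 30, yet 30 is not a multiple of 90 (since 30 = 0·90 + 30), so 90 ∤ 30.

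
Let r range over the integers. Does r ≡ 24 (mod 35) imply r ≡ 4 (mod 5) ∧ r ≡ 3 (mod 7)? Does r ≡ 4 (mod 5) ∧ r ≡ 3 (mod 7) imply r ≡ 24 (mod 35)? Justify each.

(⇒) Suppose r ≡ 24 (mod 35); write r = 35j + 24. Since 5 ∣ 35, reducing mod 5 gives r ≡ 24 ≡ 4 (mod 5); since 7 ∣ 35, reducing mod 7 gives r ≡ 24 ≡ 3 (mod 7).

(⇐) Conversely, if r ≡ 4 (mod 5) and r ≡ 3 (mod 7), then by the Chinese remainder theorem r ≡ 24 (mod 35). This is exactly r ≡ 24 (mod 35).

Both directions hold.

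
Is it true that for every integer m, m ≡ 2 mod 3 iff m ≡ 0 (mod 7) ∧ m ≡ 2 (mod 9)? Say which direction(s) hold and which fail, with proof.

Not equivalent: only (⇐) holds.

(→) This fails: m = 2 gives 2 ≡ 2 (mod 3) but 2 ≡ 2 (mod 7), so the conjunction on the right does not hold.

(←) Conversely, if m ≡ 0 (mod 7) and m ≡ 2 (mod 9), then by the Chinese remainder theorem m ≡ 56 (mod 63). Since 56 ≡ 2 (mod 3) and 3 ∣ 63, we get m ≡ 2 (mod 3).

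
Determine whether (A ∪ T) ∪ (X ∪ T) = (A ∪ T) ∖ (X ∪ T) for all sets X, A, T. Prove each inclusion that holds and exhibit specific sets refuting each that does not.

The sets are not equal: only the reverse inclusion holds.

(⟸) Let x ∈ (A ∪ T) ∖ (X ∪ T). Then x ∈ A and x ∉ X, T, from which x ∈ (A ∪ T) ∪ (X ∪ T).

(⟹) This inclusion fails. Take X = {1}, A = ∅, T = ∅; then 1 ∈ (A ∪ T) ∪ (X ∪ T) but 1 ∉ (A ∪ T) ∖ (X ∪ T).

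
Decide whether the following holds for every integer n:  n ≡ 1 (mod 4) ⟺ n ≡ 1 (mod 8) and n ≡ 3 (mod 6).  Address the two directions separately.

(⇒) fails; (⇐) holds.

[⇒] This fails: n = 1 gives 1 ≡ 1 (mod 4) but 1 ≡ 1 (mod 6), so the conjunction on the right does not hold.

[⇐] Conversely, if n ≡ 1 (mod 8) and n ≡ 3 (mod 6), then by the Chinese remainder theorem n ≡ 9 (mod 24). Since 9 ≡ 1 (mod 4) and 4 ∣ 24, we get n ≡ 1 (mod 4).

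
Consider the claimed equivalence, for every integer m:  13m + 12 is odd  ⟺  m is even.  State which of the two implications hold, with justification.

[⇒] This fails: m = 3 gives 13m + 12 = 51, which is odd, but 3 is odd, not even.

[⇐] This also fails: m = 6 is even, but 13m + 12 = 90 is even, not odd.

(⇒) fails and (⇐) fails.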